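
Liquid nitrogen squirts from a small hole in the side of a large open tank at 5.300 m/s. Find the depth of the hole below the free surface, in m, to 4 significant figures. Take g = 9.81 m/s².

h = 1.432 m

For a small hole in a large open tank, ½v² = gh, giving h = v²/(2g).
h = 5.300²/(2·9.81) = 28.09/19.62 = 1.432 m.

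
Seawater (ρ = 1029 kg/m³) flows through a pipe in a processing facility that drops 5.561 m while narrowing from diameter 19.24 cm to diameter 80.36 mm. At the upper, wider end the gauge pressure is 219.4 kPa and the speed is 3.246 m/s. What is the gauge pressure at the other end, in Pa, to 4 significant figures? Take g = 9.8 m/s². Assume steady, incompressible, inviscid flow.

P₂ ≈ 102800 Pa

Mass conservation (A₁v₁ = A₂v₂) gives v₂ = 3.246 × 290.7/50.72 = 18.61 m/s.
Bernoulli: P₁ + ½ρv₁² + ρg h₁ = P₂ + ½ρv₂² + ρg h₂, so P₂ = P₁ + ½ρ(v₁² − v₂²) − ρg(h₂ − h₁).
P₂ = 219400 + ½·1029·(3.246² − 18.61²) − 1029·9.8·(−5.561) = 219400 + (-172700) − (-56080) = 102800 Pa.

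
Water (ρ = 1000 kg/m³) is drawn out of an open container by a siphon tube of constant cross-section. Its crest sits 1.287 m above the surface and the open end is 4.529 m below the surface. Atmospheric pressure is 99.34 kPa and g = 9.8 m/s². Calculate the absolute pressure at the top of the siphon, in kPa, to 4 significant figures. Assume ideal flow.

42.34 kPa

From the surface to the outlet (both open to atmosphere, surface at rest): v = √(2g·h_out) = √(2·9.8·4.529) = 9.422 m/s.
The bore is uniform, so the speed at the crest is the same v. Bernoulli surface→crest: P_atm = P_top + ½ρv² + ρg·h_top.
P_top = 99340 − ½·1000·9.422² − 1000·9.8·1.287 = 42340 Pa.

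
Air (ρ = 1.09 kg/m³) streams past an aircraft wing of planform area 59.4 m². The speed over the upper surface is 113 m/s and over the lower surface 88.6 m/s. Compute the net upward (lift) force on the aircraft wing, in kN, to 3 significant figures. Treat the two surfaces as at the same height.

With equal heights on the two surfaces, Bernoulli gives P_lower − P_upper = ½ρ(v_upper² − v_lower²).
ΔP = ½·1.09·(113² − 88.6²) = 2680 Pa.
Lift = ΔP · A = 2680 × 59.4 = 159000 N.

F = 159 kN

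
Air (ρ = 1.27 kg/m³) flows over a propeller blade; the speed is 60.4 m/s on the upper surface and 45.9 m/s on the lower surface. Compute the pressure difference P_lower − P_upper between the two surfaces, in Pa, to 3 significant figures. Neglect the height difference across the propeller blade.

979 Pa

With negligible Δh, P + ½ρv² is constant, so P_low − P_up = ½ρ(v_up² − v_low²).
ΔP = ½·1.27·(60.4² − 45.9²) = 979 Pa.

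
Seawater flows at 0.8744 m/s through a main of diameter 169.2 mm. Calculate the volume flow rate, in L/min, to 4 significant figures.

Q ≈ 1180 L/min

Q = A·v = 0.02248 m² × 0.8744 m/s = 0.01966 m³/s.
Converting: 0.01966 m³/s × 60000 = 1180 L/min.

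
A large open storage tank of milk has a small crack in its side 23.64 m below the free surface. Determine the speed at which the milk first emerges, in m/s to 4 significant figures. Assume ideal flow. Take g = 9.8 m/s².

With the surface at rest and both surface and jet at atmospheric pressure, Bernoulli gives ρg h = ½ρv², so v = √(2gh) = √(2·9.8·23.64) = 21.53 m/s.

21.53 m/s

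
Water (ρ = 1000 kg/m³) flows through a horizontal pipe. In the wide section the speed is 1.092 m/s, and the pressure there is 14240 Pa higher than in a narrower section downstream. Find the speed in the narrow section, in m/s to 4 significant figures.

With h₁ = h₂, rearranging Bernoulli gives v₂ = √(v₁² + 2ΔP/ρ).
v₂ = √(1.092² + 2·14240/1000) = √(1.192 + 28.48) = 5.447 m/s.

5.447 m/s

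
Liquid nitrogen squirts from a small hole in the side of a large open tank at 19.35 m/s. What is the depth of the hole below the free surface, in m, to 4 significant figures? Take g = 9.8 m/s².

h ≈ 19.10 m

For a small hole in a large open tank, ½v² = gh, giving h = v²/(2g).
h = 19.35²/(2·9.8) = 374.4/19.60 = 19.10 m.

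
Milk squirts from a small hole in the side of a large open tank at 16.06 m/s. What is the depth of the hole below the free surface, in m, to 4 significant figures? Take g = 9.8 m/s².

13.16 m

Torricelli: v = √(2gh), so h = v²/(2g).
h = 16.06²/(2·9.8) = 257.9/19.60 = 13.16 m.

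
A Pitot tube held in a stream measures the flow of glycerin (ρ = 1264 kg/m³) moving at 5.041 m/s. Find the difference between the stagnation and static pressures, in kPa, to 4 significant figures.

ΔP ≈ 16.06 kPa

The dynamic pressure equals the rise in static pressure at the stagnation point: ΔP = ½ρv².
ΔP = ½·1264·5.041² = 16060 Pa.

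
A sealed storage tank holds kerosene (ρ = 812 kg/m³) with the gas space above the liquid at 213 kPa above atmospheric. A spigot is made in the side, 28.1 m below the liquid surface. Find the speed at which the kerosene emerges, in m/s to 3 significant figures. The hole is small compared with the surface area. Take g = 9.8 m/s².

Take point 1 at the surface (v₁ ≈ 0) and point 2 at the hole (at atmospheric pressure). Bernoulli: P₁ + ρg h = P_atm + ½ρv₂².
With P₁ − P_atm = 213000 Pa, v₂ = √(2gh + 2ΔP/ρ) = √(2·9.8·28.1 + 2·213000/812) = 32.8 m/s.

v = 32.8 m/s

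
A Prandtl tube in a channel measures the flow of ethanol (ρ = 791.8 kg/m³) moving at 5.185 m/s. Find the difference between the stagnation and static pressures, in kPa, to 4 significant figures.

ΔP ≈ 10.64 kPa

Bernoulli between the free stream and the stagnation point: ½ρv² = P_stag − P_static.
ΔP = ½·791.8·5.185² = 10640 Pa.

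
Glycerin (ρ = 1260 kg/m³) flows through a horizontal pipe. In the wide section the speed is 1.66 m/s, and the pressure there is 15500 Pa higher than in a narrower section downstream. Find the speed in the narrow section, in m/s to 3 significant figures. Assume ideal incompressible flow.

5.23 m/s

Horizontal Bernoulli: P₁ + ½ρv₁² = P₂ + ½ρv₂², so v₂² = v₁² + 2(P₁ − P₂)/ρ.
v₂ = √(1.66² + 2·15500/1260) = √(2.76 + 24.6) = 5.23 m/s.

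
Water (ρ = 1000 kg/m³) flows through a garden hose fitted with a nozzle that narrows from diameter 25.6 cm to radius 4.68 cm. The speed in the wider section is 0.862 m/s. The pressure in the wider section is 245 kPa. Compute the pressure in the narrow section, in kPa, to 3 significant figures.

By continuity, v₂ = v₁·A₁/A₂ = 0.862·(515/68.8) = 6.45 m/s.
Along the horizontal streamline, P + ½ρv² is constant.
P₂ = P₁ − ½ρ(v₂² − v₁²) = 245000 − ½·1000·(6.45² − 0.862²) = 245000 − 20400 = 225000 Pa.

225 kPa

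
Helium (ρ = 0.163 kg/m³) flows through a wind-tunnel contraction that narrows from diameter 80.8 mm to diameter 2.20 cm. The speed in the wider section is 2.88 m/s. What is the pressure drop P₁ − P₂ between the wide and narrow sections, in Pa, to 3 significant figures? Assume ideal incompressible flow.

ΔP = 122 Pa

Mass conservation (A₁v₁ = A₂v₂) gives v₂ = 2.88 × 51.3/3.80 = 38.8 m/s.
With no height change, Bernoulli's equation is P₁ + ½ρv₁² = P₂ + ½ρv₂².
P₁ − P₂ = ½·0.163·(38.8² − 2.88²) = ½·0.163·1500 = 122 Pa.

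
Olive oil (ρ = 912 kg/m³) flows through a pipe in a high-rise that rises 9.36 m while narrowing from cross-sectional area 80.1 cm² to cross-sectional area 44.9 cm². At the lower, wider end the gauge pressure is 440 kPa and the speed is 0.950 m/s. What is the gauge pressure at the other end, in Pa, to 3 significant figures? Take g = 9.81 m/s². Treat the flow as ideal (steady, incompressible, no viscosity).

The volume flow rate is constant, so v₂ = (A₁/A₂)v₁ = (80.1/44.9)·0.950 = 1.69 m/s.
Bernoulli: P₁ + ½ρv₁² + ρg h₁ = P₂ + ½ρv₂² + ρg h₂, so P₂ = P₁ + ½ρ(v₁² − v₂²) − ρg(h₂ − h₁).
P₂ = 440000 + ½·912·(0.950² − 1.69²) − 912·9.81·(+9.36) = 440000 + (-898) − (83700) = 355000 Pa.

355000 Pa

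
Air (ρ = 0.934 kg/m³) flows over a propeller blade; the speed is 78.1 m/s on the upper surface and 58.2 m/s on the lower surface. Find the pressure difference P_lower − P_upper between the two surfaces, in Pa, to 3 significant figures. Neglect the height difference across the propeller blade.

The pressure is lower where the speed is higher: ΔP = ½ρ(v_up² − v_low²).
ΔP = ½·0.934·(78.1² − 58.2²) = 1270 Pa.

ΔP ≈ 1270 Pa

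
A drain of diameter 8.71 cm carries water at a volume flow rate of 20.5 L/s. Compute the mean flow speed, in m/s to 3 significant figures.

Q = 20.5 L/s = 0.0205 m³/s.
v = Q/A = 0.0205 / 0.00596 = 3.44 m/s.

v = 3.44 m/s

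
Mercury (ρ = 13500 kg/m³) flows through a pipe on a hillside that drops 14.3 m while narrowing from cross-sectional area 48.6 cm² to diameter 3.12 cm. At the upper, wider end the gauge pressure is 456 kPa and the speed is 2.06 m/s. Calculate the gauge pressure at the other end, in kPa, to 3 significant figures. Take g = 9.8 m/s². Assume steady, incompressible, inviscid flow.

Mass conservation (A₁v₁ = A₂v₂) gives v₂ = 2.06 × 48.6/7.65 = 13.1 m/s.
Bernoulli: P₁ + ½ρv₁² + ρg h₁ = P₂ + ½ρv₂² + ρg h₂, so P₂ = P₁ + ½ρ(v₁² − v₂²) − ρg(h₂ − h₁).
P₂ = 456000 + ½·13500·(2.06² − 13.1²) − 13500·9.8·(−14.3) = 456000 + (-1130000) − (-1890000) = 1220000 Pa.

P₂ ≈ 1220 kPa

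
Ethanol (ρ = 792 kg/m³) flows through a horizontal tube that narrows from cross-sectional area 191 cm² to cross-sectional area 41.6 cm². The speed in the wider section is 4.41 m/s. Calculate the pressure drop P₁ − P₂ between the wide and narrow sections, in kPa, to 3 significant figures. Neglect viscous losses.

ΔP ≈ 155 kPa

Continuity gives A₁v₁ = A₂v₂, so v₂ = (191 cm²)/(41.6 cm²) × 4.41 m/s = 20.2 m/s.
Along the horizontal streamline, P + ½ρv² is constant.
P₁ − P₂ = ½·792·(20.2² − 4.41²) = ½·792·391 = 155000 Pa.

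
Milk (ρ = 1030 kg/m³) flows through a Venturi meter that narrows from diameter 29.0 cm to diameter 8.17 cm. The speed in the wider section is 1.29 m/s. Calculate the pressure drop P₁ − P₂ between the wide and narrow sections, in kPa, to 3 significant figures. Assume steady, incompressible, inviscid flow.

ΔP = 135 kPa

By continuity, v₂ = v₁·A₁/A₂ = 1.29·(661/52.4) = 16.3 m/s.
With no height change, Bernoulli's equation is P₁ + ½ρv₁² = P₂ + ½ρv₂².
P₁ − P₂ = ½·1030·(16.3² − 1.29²) = ½·1030·263 = 135000 Pa.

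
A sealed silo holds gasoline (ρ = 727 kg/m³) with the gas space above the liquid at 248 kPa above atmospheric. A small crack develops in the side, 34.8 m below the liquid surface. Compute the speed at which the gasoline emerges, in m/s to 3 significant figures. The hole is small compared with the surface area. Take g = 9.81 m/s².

Take point 1 at the surface (v₁ ≈ 0) and point 2 at the hole (at atmospheric pressure). Bernoulli: P₁ + ρg h = P_atm + ½ρv₂².
With P₁ − P_atm = 248000 Pa, v₂ = √(2gh + 2ΔP/ρ) = √(2·9.81·34.8 + 2·248000/727) = 36.9 m/s.

v = 36.9 m/s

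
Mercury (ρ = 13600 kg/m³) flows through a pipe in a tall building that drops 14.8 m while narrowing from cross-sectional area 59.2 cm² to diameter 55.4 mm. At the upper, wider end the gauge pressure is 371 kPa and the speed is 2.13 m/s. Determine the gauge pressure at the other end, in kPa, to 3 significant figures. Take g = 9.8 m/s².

P₂ ≈ 2190 kPa

By continuity, v₂ = v₁·A₁/A₂ = 2.13·(59.2/24.1) = 5.23 m/s.
Bernoulli: P₁ + ½ρv₁² + ρg h₁ = P₂ + ½ρv₂² + ρg h₂, so P₂ = P₁ + ½ρ(v₁² − v₂²) − ρg(h₂ − h₁).
P₂ = 371000 + ½·13600·(2.13² − 5.23²) − 13600·9.8·(−14.8) = 371000 + (-155000) − (-1970000) = 2190000 Pa.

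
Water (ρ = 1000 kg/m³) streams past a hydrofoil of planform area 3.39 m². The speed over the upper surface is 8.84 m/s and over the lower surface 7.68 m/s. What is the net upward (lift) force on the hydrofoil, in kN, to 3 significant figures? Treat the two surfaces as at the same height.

F ≈ 32.5 kN

With equal heights on the two surfaces, Bernoulli gives P_lower − P_upper = ½ρ(v_upper² − v_lower²).
ΔP = ½·1000·(8.84² − 7.68²) = 9580 Pa.
Lift = ΔP · A = 9580 × 3.39 = 32500 N.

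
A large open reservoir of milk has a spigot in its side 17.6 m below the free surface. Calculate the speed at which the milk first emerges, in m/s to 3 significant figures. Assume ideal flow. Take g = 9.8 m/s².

The surface is effectively still and both ends are open, so ½v² = gh and v = √(2·9.8·17.6) = 18.6 m/s.

18.6 m/s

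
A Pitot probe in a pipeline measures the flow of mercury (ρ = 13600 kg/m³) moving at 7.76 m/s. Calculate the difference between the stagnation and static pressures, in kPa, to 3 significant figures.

ΔP ≈ 409 kPa

The dynamic pressure equals the rise in static pressure at the stagnation point: ΔP = ½ρv².
ΔP = ½·13600·7.76² = 409000 Pa.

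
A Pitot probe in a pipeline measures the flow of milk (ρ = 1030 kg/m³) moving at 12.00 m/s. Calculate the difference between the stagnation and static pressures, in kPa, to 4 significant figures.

74.16 kPa

The dynamic pressure equals the rise in static pressure at the stagnation point: ΔP = ½ρv².
ΔP = ½·1030·12.00² = 74160 Pa.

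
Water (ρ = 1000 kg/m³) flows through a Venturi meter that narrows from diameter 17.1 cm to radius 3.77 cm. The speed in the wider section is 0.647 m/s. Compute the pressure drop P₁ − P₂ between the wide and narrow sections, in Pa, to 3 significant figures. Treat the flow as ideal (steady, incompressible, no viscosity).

Mass conservation (A₁v₁ = A₂v₂) gives v₂ = 0.647 × 230/44.7 = 3.33 m/s.
Bernoulli (h₁ = h₂): P₁ − P₂ = ½ρ(v₂² − v₁²).
P₁ − P₂ = ½·1000·(3.33² − 0.647²) = ½·1000·10.7 = 5330 Pa.

5330 Pa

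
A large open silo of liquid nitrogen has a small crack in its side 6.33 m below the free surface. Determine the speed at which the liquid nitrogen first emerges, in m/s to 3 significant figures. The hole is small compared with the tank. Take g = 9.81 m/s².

v = 11.1 m/s

The surface is effectively still and both ends are open, so ½v² = gh and v = √(2·9.81·6.33) = 11.1 m/s.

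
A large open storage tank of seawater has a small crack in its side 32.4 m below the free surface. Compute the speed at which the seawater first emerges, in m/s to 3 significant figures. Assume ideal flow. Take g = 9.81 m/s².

Torricelli's result v = √(2gh) gives v = √(2·9.81·32.4) = 25.2 m/s.

v ≈ 25.2 m/s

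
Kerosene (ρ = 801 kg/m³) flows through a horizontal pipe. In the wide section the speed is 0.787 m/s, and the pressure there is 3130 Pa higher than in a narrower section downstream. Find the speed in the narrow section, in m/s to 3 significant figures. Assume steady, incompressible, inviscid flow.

v₂ ≈ 2.90 m/s

Horizontal Bernoulli: P₁ + ½ρv₁² = P₂ + ½ρv₂², so v₂² = v₁² + 2(P₁ − P₂)/ρ.
v₂ = √(0.787² + 2·3130/801) = √(0.619 + 7.82) = 2.90 m/s.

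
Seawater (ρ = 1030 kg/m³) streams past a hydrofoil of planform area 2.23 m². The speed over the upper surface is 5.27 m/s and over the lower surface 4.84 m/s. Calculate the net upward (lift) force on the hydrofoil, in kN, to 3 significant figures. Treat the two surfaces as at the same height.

The faster flow above has the lower pressure; Bernoulli (same height) gives ΔP = ½ρ(v_up² − v_low²).
ΔP = ½·1030·(5.27² − 4.84²) = 2240 Pa.
Lift = ΔP · A = 2240 × 2.23 = 4990 N.

F ≈ 4.99 kN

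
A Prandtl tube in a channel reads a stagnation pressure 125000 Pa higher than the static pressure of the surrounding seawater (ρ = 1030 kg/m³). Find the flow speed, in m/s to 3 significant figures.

v = 15.6 m/s

Bernoulli between the free stream and the stagnation point: ½ρv² = P_stag − P_static.
v = √(2ΔP/ρ) = √(2·125000/1030) = 15.6 m/s.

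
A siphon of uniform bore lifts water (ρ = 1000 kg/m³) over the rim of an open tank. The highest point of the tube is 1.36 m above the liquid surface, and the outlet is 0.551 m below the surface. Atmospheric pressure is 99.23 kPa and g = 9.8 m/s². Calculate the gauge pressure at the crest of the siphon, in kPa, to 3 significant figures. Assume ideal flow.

-18.7 kPa

Bernoulli surface→outlet gives ½v² = g·h_out, so v = √(2·9.8·0.551) = 3.29 m/s.
The bore is uniform, so the speed at the crest is the same v. Bernoulli surface→crest: P_atm = P_top + ½ρv² + ρg·h_top.
P_top = 99230 − ½·1000·3.29² − 1000·9.8·1.36 = 80500 Pa. So P_gauge = P_top − P_atm = -18700 Pa.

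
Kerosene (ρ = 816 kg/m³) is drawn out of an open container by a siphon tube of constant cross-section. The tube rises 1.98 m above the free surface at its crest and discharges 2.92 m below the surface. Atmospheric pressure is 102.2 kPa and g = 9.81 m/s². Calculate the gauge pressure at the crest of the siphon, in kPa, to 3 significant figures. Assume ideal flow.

The outlet speed comes from Torricelli: v = √(2g·2.92) = 7.57 m/s.
The bore is uniform, so the speed at the crest is the same v. Bernoulli surface→crest: P_atm = P_top + ½ρv² + ρg·h_top.
P_top = 102200 − ½·816·7.57² − 816·9.81·1.98 = 63000 Pa. So P_gauge = P_top − P_atm = -39200 Pa.

-39.2 kPa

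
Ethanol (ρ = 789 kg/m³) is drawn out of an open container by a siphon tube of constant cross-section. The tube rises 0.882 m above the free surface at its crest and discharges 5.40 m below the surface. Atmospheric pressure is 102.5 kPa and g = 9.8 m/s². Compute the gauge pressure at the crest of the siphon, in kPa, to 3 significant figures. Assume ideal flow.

-48.6 kPa

Bernoulli surface→outlet gives ½v² = g·h_out, so v = √(2·9.8·5.40) = 10.3 m/s.
Continuity keeps v the same throughout the tube; from surface to crest, P_atm + 0 = P_top + ½ρv² + ρg·h_top.
P_top = 102500 − ½·789·10.3² − 789·9.8·0.882 = 53900 Pa. So P_gauge = P_top − P_atm = -48600 Pa.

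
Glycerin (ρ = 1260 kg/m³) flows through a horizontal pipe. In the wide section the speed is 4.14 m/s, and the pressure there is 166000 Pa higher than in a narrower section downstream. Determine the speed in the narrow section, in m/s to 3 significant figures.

v₂ ≈ 16.8 m/s

Along the level pipe P + ½ρv² is conserved, hence v₂² = v₁² + 2(P₁ − P₂)/ρ.
v₂ = √(4.14² + 2·166000/1260) = √(17.1 + 263) = 16.8 m/s.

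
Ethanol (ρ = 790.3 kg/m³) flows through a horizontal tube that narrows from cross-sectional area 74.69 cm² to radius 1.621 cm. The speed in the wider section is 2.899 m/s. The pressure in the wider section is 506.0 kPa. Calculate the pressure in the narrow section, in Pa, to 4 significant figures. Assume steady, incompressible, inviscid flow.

The volume flow rate is constant, so v₂ = (A₁/A₂)v₁ = (74.69/8.255)·2.899 = 26.23 m/s.
Bernoulli (h₁ = h₂): P₁ − P₂ = ½ρ(v₂² − v₁²).
P₂ = P₁ − ½ρ(v₂² − v₁²) = 506000 − ½·790.3·(26.23² − 2.899²) = 506000 − 268500 = 237500 Pa.

P₂ ≈ 237500 Pa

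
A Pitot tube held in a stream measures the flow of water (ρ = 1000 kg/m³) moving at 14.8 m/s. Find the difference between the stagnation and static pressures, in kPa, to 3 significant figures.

Bernoulli between the free stream and the stagnation point: ½ρv² = P_stag − P_static.
ΔP = ½·1000·14.8² = 110000 Pa.

ΔP ≈ 110 kPa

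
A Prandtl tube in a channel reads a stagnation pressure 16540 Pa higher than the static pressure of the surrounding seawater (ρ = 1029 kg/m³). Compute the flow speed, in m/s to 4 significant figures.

5.670 m/s

The dynamic pressure equals the rise in static pressure at the stagnation point: ΔP = ½ρv².
v = √(2ΔP/ρ) = √(2·16540/1029) = 5.670 m/s.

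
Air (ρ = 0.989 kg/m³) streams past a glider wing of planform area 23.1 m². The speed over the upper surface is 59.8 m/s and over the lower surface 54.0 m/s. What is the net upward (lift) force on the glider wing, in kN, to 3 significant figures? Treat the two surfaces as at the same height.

7.54 kN

The faster flow above has the lower pressure; Bernoulli (same height) gives ΔP = ½ρ(v_up² − v_low²).
ΔP = ½·0.989·(59.8² − 54.0²) = 326 Pa.
Lift = ΔP · A = 326 × 23.1 = 7540 N.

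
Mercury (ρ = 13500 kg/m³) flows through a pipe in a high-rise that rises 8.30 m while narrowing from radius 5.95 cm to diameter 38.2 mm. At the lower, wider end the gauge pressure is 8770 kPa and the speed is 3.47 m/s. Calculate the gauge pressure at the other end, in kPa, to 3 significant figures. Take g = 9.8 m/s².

Continuity gives A₁v₁ = A₂v₂, so v₂ = (111 cm²)/(11.5 cm²) × 3.47 m/s = 33.7 m/s.
Applying Bernoulli between the two ends and solving for P₂: P₂ = P₁ + ½ρ(v₁² − v₂²) − ρgΔh.
P₂ = 8770000 + ½·13500·(3.47² − 33.7²) − 13500·9.8·(+8.30) = 8770000 + (-7570000) − (1100000) = 99000 Pa.

P₂ ≈ 99.0 kPa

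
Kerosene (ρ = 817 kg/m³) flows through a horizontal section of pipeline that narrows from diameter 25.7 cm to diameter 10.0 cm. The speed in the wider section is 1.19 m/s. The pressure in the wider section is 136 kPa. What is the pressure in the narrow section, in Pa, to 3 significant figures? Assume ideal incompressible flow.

111000 Pa

The volume flow rate is constant, so v₂ = (A₁/A₂)v₁ = (519/78.5)·1.19 = 7.86 m/s.
Bernoulli (h₁ = h₂): P₁ − P₂ = ½ρ(v₂² − v₁²).
P₂ = P₁ − ½ρ(v₂² − v₁²) = 136000 − ½·817·(7.86² − 1.19²) = 136000 − 24700 = 111000 Pa.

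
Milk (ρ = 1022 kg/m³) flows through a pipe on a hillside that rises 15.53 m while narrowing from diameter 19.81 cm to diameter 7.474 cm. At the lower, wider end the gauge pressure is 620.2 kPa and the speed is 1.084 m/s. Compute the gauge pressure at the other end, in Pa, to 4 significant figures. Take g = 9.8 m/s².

Continuity gives A₁v₁ = A₂v₂, so v₂ = (308.2 cm²)/(43.87 cm²) × 1.084 m/s = 7.615 m/s.
Bernoulli: P₁ + ½ρv₁² + ρg h₁ = P₂ + ½ρv₂² + ρg h₂, so P₂ = P₁ + ½ρ(v₁² − v₂²) − ρg(h₂ − h₁).
P₂ = 620200 + ½·1022·(1.084² − 7.615²) − 1022·9.8·(+15.53) = 620200 + (-29030) − (155500) = 435600 Pa.

P₂ ≈ 435600 Pa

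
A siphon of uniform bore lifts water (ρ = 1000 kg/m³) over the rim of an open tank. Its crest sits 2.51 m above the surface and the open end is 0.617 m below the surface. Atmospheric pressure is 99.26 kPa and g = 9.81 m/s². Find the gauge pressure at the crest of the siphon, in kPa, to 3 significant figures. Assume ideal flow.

-30.7 kPa

From the surface to the outlet (both open to atmosphere, surface at rest): v = √(2g·h_out) = √(2·9.81·0.617) = 3.48 m/s.
Continuity keeps v the same throughout the tube; from surface to crest, P_atm + 0 = P_top + ½ρv² + ρg·h_top.
P_top = 99260 − ½·1000·3.48² − 1000·9.81·2.51 = 68600 Pa. So P_gauge = P_top − P_atm = -30700 Pa.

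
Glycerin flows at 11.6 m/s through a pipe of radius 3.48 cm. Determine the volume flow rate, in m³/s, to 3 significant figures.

Q = A·v = 0.00380 m² × 11.6 m/s = 0.0441 m³/s.

0.0441 m³/s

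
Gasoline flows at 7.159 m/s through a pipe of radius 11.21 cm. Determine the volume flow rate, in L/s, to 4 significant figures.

Q = A·v = 0.03948 m² × 7.159 m/s = 0.2826 m³/s.
Converting: 0.2826 m³/s × 1000 = 282.6 L/s.

Q ≈ 282.6 L/s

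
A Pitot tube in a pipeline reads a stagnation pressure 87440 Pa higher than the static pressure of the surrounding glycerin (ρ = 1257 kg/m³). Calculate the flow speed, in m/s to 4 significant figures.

11.80 m/s

At the stagnation point the flow is brought to rest, so Bernoulli gives P_stag − P_static = ½ρv².
v = √(2ΔP/ρ) = √(2·87440/1257) = 11.80 m/s.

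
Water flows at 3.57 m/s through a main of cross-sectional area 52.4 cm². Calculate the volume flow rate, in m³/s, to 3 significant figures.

Q = 0.0187 m³/s

Q = A·v = 0.00524 m² × 3.57 m/s = 0.0187 m³/s.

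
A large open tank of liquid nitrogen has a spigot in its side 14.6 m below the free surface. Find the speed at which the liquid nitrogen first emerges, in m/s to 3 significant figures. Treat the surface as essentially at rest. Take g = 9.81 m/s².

Torricelli's result v = √(2gh) gives v = √(2·9.81·14.6) = 16.9 m/s.

16.9 m/s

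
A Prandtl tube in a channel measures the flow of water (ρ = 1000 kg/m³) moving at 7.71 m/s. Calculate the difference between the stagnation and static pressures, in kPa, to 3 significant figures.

At the stagnation point the flow is brought to rest, so Bernoulli gives P_stag − P_static = ½ρv².
ΔP = ½·1000·7.71² = 29700 Pa.

ΔP ≈ 29.7 kPa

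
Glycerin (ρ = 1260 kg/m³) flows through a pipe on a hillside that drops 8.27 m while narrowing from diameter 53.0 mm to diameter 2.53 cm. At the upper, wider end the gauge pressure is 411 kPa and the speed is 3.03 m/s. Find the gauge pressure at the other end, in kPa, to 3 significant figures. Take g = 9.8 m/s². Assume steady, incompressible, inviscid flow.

P₂ ≈ 408 kPa

Continuity gives A₁v₁ = A₂v₂, so v₂ = (22.1 cm²)/(5.03 cm²) × 3.03 m/s = 13.3 m/s.
Energy conservation along the streamline gives P₂ = P₁ − ½ρ(v₂² − v₁²) − ρg(h₂ − h₁).
P₂ = 411000 + ½·1260·(3.03² − 13.3²) − 1260·9.8·(−8.27) = 411000 + (-106000) − (-102000) = 408000 Pa.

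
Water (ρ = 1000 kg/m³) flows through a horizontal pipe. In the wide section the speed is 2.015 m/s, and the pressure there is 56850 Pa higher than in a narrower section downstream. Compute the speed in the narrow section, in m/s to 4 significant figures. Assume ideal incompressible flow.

10.85 m/s

With h₁ = h₂, rearranging Bernoulli gives v₂ = √(v₁² + 2ΔP/ρ).
v₂ = √(2.015² + 2·56850/1000) = √(4.060 + 113.7) = 10.85 m/s.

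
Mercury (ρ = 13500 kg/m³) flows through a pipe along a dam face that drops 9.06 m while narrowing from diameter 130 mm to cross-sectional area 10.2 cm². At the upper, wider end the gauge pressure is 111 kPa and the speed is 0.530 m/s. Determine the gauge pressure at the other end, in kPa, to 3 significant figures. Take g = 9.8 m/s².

P₂ = 990 kPa

By continuity, v₂ = v₁·A₁/A₂ = 0.530·(133/10.2) = 6.90 m/s.
Applying Bernoulli between the two ends and solving for P₂: P₂ = P₁ + ½ρ(v₁² − v₂²) − ρgΔh.
P₂ = 111000 + ½·13500·(0.530² − 6.90²) − 13500·9.8·(−9.06) = 111000 + (-319000) − (-1200000) = 990000 Pa.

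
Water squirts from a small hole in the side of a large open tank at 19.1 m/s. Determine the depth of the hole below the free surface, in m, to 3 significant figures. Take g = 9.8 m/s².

h ≈ 18.6 m

For a small hole in a large open tank, ½v² = gh, giving h = v²/(2g).
h = 19.1²/(2·9.8) = 365/19.60 = 18.6 m.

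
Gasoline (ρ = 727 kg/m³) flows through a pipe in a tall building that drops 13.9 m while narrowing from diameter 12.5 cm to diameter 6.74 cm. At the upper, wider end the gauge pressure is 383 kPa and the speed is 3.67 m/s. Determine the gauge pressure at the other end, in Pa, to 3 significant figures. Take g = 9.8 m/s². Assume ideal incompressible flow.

P₂ ≈ 429000 Pa

Continuity gives A₁v₁ = A₂v₂, so v₂ = (123 cm²)/(35.7 cm²) × 3.67 m/s = 12.6 m/s.
Applying Bernoulli between the two ends and solving for P₂: P₂ = P₁ + ½ρ(v₁² − v₂²) − ρgΔh.
P₂ = 383000 + ½·727·(3.67² − 12.6²) − 727·9.8·(−13.9) = 383000 + (-53000) − (-99000) = 429000 Pa.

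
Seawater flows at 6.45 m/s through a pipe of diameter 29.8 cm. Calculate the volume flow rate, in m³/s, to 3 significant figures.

Q = A·v = 0.0697 m² × 6.45 m/s = 0.450 m³/s.

Q = 0.450 m³/s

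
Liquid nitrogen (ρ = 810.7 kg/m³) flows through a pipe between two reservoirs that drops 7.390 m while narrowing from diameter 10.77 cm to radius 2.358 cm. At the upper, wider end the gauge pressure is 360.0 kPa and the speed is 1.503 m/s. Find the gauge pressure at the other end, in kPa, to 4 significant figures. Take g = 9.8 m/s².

P₂ = 394.7 kPa

Continuity gives A₁v₁ = A₂v₂, so v₂ = (91.10 cm²)/(17.47 cm²) × 1.503 m/s = 7.839 m/s.
Applying Bernoulli between the two ends and solving for P₂: P₂ = P₁ + ½ρ(v₁² − v₂²) − ρgΔh.
P₂ = 360000 + ½·810.7·(1.503² − 7.839²) − 810.7·9.8·(−7.390) = 360000 + (-23990) − (-58710) = 394700 Pa.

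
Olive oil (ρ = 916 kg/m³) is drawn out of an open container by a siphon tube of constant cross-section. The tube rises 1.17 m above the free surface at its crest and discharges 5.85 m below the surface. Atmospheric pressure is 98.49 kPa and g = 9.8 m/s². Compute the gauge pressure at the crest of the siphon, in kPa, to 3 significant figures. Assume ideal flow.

-63.0 kPa

The outlet speed comes from Torricelli: v = √(2g·5.85) = 10.7 m/s.
The bore is uniform, so the speed at the crest is the same v. Bernoulli surface→crest: P_atm = P_top + ½ρv² + ρg·h_top.
P_top = 98490 − ½·916·10.7² − 916·9.8·1.17 = 35500 Pa. So P_gauge = P_top − P_atm = -63000 Pa.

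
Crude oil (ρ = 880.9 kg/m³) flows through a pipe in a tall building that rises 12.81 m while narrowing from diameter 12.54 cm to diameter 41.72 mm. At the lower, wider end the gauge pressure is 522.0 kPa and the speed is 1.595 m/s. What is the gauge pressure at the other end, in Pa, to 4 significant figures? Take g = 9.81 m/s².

P₂ ≈ 321000 Pa

By continuity, v₂ = v₁·A₁/A₂ = 1.595·(123.5/13.67) = 14.41 m/s.
Energy conservation along the streamline gives P₂ = P₁ − ½ρ(v₂² − v₁²) − ρg(h₂ − h₁).
P₂ = 522000 + ½·880.9·(1.595² − 14.41²) − 880.9·9.81·(+12.81) = 522000 + (-90340) − (110700) = 321000 Pa.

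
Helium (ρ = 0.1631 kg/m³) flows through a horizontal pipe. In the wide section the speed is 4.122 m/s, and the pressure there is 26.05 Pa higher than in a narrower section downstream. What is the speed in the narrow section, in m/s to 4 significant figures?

Horizontal Bernoulli: P₁ + ½ρv₁² = P₂ + ½ρv₂², so v₂² = v₁² + 2(P₁ − P₂)/ρ.
v₂ = √(4.122² + 2·26.05/0.1631) = √(16.99 + 319.4) = 18.34 m/s.

v₂ ≈ 18.34 m/s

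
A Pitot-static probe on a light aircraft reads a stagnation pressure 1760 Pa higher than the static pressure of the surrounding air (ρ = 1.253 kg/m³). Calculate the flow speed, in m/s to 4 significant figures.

v ≈ 53.00 m/s

The dynamic pressure equals the rise in static pressure at the stagnation point: ΔP = ½ρv².
v = √(2ΔP/ρ) = √(2·1760/1.253) = 53.00 m/s.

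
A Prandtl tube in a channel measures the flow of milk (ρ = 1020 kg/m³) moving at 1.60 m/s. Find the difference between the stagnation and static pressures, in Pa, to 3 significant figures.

At the stagnation point the flow is brought to rest, so Bernoulli gives P_stag − P_static = ½ρv².
ΔP = ½·1020·1.60² = 1310 Pa.

ΔP = 1310 Pa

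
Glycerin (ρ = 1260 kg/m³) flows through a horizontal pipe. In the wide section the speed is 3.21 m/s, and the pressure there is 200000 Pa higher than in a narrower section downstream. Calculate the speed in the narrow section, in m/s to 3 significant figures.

18.1 m/s

With h₁ = h₂, rearranging Bernoulli gives v₂ = √(v₁² + 2ΔP/ρ).
v₂ = √(3.21² + 2·200000/1260) = √(10.3 + 317) = 18.1 m/s.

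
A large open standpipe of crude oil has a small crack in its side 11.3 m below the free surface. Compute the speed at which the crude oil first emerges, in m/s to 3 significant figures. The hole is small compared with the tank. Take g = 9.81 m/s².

With the surface at rest and both surface and jet at atmospheric pressure, Bernoulli gives ρg h = ½ρv², so v = √(2gh) = √(2·9.81·11.3) = 14.9 m/s.

v = 14.9 m/s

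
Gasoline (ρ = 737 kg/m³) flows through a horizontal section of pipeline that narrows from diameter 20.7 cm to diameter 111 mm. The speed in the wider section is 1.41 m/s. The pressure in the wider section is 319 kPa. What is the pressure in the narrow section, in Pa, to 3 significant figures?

The volume flow rate is constant, so v₂ = (A₁/A₂)v₁ = (337/96.8)·1.41 = 4.90 m/s.
Bernoulli (h₁ = h₂): P₁ − P₂ = ½ρ(v₂² − v₁²).
P₂ = P₁ − ½ρ(v₂² − v₁²) = 319000 − ½·737·(4.90² − 1.41²) = 319000 − 8130 = 311000 Pa.

311000 Pa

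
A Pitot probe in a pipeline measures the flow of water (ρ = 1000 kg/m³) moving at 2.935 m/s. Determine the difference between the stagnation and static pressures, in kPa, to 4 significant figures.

ΔP ≈ 4.307 kPa

At the stagnation point the flow is brought to rest, so Bernoulli gives P_stag − P_static = ½ρv².
ΔP = ½·1000·2.935² = 4307 Pa.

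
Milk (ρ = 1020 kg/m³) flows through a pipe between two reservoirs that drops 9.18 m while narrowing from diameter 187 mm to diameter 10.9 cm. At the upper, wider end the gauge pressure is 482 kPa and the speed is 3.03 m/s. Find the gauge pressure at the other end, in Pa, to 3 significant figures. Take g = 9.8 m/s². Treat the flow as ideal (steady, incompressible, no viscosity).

Continuity gives A₁v₁ = A₂v₂, so v₂ = (275 cm²)/(93.3 cm²) × 3.03 m/s = 8.92 m/s.
Bernoulli: P₁ + ½ρv₁² + ρg h₁ = P₂ + ½ρv₂² + ρg h₂, so P₂ = P₁ + ½ρ(v₁² − v₂²) − ρg(h₂ − h₁).
P₂ = 482000 + ½·1020·(3.03² − 8.92²) − 1020·9.8·(−9.18) = 482000 + (-35900) − (-91800) = 538000 Pa.

P₂ ≈ 538000 Pa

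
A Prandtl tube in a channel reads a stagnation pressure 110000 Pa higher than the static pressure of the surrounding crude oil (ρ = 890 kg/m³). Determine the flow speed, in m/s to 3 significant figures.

v ≈ 15.7 m/s

At the stagnation point the flow is brought to rest, so Bernoulli gives P_stag − P_static = ½ρv².
v = √(2ΔP/ρ) = √(2·110000/890) = 15.7 m/s.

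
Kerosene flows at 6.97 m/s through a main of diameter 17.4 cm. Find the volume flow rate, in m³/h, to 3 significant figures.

Q = 597 m³/h

Q = A·v = 0.0238 m² × 6.97 m/s = 0.166 m³/s.
Converting: 0.166 m³/s × 3600 = 597 m³/h.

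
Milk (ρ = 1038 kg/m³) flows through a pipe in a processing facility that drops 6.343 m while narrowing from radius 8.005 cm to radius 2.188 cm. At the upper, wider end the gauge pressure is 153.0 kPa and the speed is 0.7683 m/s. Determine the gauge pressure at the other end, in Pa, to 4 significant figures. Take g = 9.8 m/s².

By continuity, v₂ = v₁·A₁/A₂ = 0.7683·(201.3/15.04) = 10.28 m/s.
Energy conservation along the streamline gives P₂ = P₁ − ½ρ(v₂² − v₁²) − ρg(h₂ − h₁).
P₂ = 153000 + ½·1038·(0.7683² − 10.28²) − 1038·9.8·(−6.343) = 153000 + (-54580) − (-64520) = 162900 Pa.

P₂ ≈ 162900 Pa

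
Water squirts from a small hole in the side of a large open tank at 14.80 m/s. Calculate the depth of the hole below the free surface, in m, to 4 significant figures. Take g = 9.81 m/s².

Torricelli: v = √(2gh), so h = v²/(2g).
h = 14.80²/(2·9.81) = 219.0/19.62 = 11.16 m.

h = 11.16 m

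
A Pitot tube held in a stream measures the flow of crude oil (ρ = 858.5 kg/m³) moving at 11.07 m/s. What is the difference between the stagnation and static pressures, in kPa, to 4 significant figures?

Bernoulli between the free stream and the stagnation point: ½ρv² = P_stag − P_static.
ΔP = ½·858.5·11.07² = 52600 Pa.

52.60 kPa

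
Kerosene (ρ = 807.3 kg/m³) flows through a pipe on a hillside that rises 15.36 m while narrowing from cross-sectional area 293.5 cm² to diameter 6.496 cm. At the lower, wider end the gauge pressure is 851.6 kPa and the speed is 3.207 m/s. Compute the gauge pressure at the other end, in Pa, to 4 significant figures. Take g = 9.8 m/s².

408700 Pa

Continuity gives A₁v₁ = A₂v₂, so v₂ = (293.5 cm²)/(33.14 cm²) × 3.207 m/s = 28.40 m/s.
Energy conservation along the streamline gives P₂ = P₁ − ½ρ(v₂² − v₁²) − ρg(h₂ − h₁).
P₂ = 851600 + ½·807.3·(3.207² − 28.40²) − 807.3·9.8·(+15.36) = 851600 + (-321400) − (121500) = 408700 Pa.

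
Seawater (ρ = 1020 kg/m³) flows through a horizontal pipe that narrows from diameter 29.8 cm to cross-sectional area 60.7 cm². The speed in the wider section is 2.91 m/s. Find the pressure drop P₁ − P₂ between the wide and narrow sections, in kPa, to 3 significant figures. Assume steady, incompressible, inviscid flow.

The volume flow rate is constant, so v₂ = (A₁/A₂)v₁ = (697/60.7)·2.91 = 33.4 m/s.
Along the horizontal streamline, P + ½ρv² is constant.
P₁ − P₂ = ½·1020·(33.4² − 2.91²) = ½·1020·1110 = 566000 Pa.

ΔP ≈ 566 kPa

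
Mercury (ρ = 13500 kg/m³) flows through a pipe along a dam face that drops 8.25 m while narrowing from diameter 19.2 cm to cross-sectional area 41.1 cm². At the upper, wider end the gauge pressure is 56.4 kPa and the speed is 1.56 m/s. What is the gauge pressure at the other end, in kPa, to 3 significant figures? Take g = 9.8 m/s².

P₂ = 349 kPa

The volume flow rate is constant, so v₂ = (A₁/A₂)v₁ = (290/41.1)·1.56 = 11.0 m/s.
Applying Bernoulli between the two ends and solving for P₂: P₂ = P₁ + ½ρ(v₁² − v₂²) − ρgΔh.
P₂ = 56400 + ½·13500·(1.56² − 11.0²) − 13500·9.8·(−8.25) = 56400 + (-799000) − (-1090000) = 349000 Pa.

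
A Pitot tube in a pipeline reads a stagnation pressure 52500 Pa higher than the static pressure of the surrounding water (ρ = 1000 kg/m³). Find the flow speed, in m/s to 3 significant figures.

The dynamic pressure equals the rise in static pressure at the stagnation point: ΔP = ½ρv².
v = √(2ΔP/ρ) = √(2·52500/1000) = 10.2 m/s.

10.2 m/s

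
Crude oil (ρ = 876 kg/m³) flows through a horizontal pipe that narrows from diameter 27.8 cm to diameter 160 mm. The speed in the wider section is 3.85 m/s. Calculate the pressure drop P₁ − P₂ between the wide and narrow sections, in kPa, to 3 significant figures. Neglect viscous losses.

ΔP ≈ 52.7 kPa

The volume flow rate is constant, so v₂ = (A₁/A₂)v₁ = (607/201)·3.85 = 11.6 m/s.
Along the horizontal streamline, P + ½ρv² is constant.
P₁ − P₂ = ½·876·(11.6² − 3.85²) = ½·876·120 = 52700 Pa.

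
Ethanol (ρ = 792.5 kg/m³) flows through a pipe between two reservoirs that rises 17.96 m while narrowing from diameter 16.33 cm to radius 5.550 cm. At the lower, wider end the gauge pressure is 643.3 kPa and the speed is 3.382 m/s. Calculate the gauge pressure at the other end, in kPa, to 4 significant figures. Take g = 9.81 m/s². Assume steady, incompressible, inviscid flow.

P₂ ≈ 487.0 kPa

Continuity gives A₁v₁ = A₂v₂, so v₂ = (209.4 cm²)/(96.77 cm²) × 3.382 m/s = 7.320 m/s.
Bernoulli: P₁ + ½ρv₁² + ρg h₁ = P₂ + ½ρv₂² + ρg h₂, so P₂ = P₁ + ½ρ(v₁² − v₂²) − ρg(h₂ − h₁).
P₂ = 643300 + ½·792.5·(3.382² − 7.320²) − 792.5·9.81·(+17.96) = 643300 + (-16700) − (139600) = 487000 Pa.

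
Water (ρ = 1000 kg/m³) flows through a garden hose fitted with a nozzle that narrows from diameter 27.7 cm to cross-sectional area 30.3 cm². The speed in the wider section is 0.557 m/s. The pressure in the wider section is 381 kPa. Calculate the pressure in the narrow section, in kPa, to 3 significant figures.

Continuity gives A₁v₁ = A₂v₂, so v₂ = (603 cm²)/(30.3 cm²) × 0.557 m/s = 11.1 m/s.
Bernoulli (h₁ = h₂): P₁ − P₂ = ½ρ(v₂² − v₁²).
P₂ = P₁ − ½ρ(v₂² − v₁²) = 381000 − ½·1000·(11.1² − 0.557²) = 381000 − 61200 = 320000 Pa.

320 kPa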